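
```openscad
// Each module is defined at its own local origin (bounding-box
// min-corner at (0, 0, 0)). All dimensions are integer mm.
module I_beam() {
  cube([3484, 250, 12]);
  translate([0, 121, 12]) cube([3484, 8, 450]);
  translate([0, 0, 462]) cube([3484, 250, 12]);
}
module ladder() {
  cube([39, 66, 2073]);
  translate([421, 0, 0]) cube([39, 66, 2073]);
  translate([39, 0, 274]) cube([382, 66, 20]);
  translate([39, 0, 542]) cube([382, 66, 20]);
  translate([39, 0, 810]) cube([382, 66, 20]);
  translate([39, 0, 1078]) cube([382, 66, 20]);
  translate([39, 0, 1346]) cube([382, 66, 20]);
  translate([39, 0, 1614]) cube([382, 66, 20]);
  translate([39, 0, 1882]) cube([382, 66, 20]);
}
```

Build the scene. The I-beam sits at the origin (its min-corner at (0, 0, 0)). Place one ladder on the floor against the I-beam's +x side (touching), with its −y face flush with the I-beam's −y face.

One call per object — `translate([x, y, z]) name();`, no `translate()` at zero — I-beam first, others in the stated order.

I_beam();
translate([3484, 0, 0]) ladder();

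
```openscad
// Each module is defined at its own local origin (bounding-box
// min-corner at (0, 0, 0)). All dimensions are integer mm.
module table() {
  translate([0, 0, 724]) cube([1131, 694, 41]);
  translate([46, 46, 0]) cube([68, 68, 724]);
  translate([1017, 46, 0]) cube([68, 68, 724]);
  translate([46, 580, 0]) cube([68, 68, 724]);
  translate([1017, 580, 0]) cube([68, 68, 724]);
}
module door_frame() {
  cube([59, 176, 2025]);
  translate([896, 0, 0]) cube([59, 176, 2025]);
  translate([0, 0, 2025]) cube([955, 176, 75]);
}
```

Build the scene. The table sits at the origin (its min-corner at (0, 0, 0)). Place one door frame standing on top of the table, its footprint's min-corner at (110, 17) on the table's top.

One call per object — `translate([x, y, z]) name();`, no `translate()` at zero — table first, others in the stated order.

table();
translate([110, 17, 765]) door_frame();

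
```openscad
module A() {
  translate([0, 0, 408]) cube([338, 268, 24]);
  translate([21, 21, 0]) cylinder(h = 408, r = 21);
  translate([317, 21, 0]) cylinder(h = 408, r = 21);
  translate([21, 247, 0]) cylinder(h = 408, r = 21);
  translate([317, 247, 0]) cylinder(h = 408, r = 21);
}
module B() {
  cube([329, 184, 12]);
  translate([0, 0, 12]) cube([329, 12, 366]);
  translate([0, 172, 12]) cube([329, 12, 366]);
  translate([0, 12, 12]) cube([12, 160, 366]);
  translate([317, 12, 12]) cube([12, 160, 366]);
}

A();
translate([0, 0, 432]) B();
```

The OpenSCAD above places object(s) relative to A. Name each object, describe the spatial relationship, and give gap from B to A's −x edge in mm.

The open box's min-x is at 0; the stool's min-x is 0; gap = 0 mm.

A is a stool. B is an open box. The open box is on top of the stool. The gap from the open box to the stool's −x edge is 0 mm.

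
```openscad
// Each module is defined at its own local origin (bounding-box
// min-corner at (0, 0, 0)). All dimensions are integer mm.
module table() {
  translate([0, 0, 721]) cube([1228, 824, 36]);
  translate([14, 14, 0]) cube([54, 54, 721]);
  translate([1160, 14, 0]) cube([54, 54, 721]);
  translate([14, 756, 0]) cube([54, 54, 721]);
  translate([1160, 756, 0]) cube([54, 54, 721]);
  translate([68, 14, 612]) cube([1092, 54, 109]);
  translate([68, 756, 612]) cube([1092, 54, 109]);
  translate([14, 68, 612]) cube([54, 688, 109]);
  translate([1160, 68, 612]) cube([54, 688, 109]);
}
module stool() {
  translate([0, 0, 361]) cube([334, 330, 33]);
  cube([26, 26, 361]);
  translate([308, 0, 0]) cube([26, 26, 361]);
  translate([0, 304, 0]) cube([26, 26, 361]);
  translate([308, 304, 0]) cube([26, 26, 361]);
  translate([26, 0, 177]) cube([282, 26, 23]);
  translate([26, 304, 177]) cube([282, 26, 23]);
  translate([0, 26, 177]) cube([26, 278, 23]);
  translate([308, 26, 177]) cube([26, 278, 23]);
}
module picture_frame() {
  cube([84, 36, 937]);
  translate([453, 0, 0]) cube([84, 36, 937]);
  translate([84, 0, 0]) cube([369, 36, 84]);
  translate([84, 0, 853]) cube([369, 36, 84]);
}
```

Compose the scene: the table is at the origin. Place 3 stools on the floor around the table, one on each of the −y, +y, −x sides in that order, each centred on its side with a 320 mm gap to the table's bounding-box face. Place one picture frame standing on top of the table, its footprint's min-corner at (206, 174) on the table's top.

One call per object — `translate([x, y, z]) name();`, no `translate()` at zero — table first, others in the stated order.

table();
translate([447, -650, 0]) stool();
translate([447, 1144, 0]) stool();
translate([-654, 247, 0]) stool();
translate([206, 174, 757]) picture_frame();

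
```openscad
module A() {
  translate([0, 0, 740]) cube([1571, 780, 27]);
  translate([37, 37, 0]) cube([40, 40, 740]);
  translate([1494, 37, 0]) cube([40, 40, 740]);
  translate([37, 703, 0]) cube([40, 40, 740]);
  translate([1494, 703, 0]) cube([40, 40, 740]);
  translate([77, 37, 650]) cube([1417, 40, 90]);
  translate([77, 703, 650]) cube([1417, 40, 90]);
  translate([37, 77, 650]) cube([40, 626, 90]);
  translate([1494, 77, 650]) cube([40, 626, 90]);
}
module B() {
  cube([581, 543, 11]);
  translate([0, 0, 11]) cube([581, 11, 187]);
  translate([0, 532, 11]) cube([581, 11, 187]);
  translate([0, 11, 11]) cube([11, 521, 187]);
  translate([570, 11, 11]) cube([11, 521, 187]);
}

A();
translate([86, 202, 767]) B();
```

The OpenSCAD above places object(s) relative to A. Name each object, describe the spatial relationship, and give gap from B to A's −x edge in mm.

The open box's min-x is at 86; the table's min-x is 0; gap = 86 mm.

A is a table. B is an open box. The open box is on top of the table. The gap from the open box to the table's −x edge is 86 mm.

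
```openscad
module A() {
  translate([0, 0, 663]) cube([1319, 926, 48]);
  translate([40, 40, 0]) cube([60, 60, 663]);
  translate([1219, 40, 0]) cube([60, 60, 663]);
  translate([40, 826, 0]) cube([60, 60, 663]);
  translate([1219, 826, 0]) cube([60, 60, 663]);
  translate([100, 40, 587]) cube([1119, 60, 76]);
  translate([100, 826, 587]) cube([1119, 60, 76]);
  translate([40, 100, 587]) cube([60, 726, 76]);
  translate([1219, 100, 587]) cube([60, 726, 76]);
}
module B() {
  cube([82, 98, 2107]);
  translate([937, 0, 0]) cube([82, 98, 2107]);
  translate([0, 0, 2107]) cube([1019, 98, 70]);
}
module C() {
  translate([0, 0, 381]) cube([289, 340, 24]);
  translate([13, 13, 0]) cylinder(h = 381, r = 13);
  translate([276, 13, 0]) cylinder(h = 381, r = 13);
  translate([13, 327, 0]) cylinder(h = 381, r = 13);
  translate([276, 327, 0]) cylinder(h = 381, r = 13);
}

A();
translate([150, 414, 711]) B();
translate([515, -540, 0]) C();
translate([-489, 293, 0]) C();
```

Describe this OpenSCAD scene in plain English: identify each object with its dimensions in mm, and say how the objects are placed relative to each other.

A is a table: top 1319 mm (x) × 926 mm (y), 48 mm thick, upper face at z = 711 mm, on four 60×60 mm square legs, each inset 40 mm from the nearest pair of top edges, running from z = 0 to the bottom of the top. Four apron rails, 60 mm thick and 76 mm tall, run between adjacent legs with their top edges flush with the underside of the top and their outer faces flush with the legs' outer faces.

B is a rectangular door frame: two vertical jambs of 82×98 mm section, 2107 mm tall, with a clear opening 855 mm wide between their inner faces. A header 70 mm tall and 98 mm deep lies on top of the jambs and spans the full outside width.

C is a four-legged stool. The seat is a 289×340×24 mm slab whose top surface is at z = 405 mm; four round legs, each 26 mm in diameter, run from the floor (z = 0) to the underside of the seat, each leg's axis is inset half a diameter from the nearest pair of seat edges (so the leg's bounding box is flush with the corner).

The door frame is on top of the table, centred. Two stools sit around the table at the −y, −x sides.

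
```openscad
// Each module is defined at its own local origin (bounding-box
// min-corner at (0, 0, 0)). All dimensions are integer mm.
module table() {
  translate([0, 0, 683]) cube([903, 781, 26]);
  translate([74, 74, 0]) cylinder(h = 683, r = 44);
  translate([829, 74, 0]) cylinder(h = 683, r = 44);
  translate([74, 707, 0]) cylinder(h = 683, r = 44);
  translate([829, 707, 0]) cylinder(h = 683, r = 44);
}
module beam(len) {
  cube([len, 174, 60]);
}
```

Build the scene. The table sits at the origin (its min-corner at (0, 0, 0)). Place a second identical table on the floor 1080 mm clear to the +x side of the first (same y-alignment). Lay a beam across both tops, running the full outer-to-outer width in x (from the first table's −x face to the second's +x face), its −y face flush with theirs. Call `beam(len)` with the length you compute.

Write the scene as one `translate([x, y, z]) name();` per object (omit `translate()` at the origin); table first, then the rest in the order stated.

table();
translate([1983, 0, 0]) table();
translate([0, 0, 709]) beam(2886);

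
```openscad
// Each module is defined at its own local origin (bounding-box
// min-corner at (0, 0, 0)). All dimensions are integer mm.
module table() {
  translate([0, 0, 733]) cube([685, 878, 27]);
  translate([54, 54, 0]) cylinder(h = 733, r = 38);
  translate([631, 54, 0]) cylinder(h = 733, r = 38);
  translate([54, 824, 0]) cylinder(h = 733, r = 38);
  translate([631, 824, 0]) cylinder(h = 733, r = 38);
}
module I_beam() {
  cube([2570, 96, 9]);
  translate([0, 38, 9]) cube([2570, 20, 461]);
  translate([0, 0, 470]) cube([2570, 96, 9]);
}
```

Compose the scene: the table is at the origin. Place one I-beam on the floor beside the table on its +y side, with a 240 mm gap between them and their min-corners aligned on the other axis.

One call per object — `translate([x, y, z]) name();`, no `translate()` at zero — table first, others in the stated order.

table();
translate([0, 1118, 0]) I_beam();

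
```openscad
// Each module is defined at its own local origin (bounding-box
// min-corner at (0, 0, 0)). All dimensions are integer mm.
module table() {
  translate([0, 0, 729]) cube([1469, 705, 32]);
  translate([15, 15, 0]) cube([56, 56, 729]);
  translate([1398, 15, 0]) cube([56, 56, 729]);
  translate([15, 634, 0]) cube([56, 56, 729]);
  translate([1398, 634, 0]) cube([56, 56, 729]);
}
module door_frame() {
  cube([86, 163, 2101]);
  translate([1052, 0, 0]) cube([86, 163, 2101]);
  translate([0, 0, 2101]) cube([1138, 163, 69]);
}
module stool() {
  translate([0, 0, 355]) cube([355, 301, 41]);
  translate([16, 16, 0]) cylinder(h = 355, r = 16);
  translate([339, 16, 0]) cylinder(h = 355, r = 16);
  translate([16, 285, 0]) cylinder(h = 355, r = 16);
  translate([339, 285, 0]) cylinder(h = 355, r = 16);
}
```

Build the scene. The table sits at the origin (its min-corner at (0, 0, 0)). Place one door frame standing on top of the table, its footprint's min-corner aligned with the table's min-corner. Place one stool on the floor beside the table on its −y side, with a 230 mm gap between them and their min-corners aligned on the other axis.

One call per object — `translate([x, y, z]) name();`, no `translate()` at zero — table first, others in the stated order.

table();
translate([0, 0, 761]) door_frame();
translate([0, -531, 0]) stool();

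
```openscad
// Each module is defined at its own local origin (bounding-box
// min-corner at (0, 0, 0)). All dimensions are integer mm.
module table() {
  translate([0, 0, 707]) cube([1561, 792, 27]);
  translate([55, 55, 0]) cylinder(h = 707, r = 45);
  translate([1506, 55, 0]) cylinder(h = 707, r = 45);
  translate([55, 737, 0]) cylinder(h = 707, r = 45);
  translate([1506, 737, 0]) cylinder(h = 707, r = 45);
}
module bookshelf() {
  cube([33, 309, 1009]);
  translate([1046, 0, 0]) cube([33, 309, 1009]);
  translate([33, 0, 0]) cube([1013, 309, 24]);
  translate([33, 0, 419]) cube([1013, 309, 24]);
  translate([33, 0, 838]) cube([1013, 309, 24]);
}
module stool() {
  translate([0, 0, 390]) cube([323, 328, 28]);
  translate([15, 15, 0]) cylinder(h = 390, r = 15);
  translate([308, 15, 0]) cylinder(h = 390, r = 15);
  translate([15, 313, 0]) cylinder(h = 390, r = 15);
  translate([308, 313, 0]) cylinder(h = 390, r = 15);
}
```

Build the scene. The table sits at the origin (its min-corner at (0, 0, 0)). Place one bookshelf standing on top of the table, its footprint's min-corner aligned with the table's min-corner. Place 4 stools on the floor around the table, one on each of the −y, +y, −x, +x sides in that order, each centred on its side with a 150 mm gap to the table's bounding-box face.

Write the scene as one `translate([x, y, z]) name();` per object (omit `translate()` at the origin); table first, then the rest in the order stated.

table();
translate([0, 0, 734]) bookshelf();
translate([619, -478, 0]) stool();
translate([619, 942, 0]) stool();
translate([-473, 232, 0]) stool();
translate([1711, 232, 0]) stool();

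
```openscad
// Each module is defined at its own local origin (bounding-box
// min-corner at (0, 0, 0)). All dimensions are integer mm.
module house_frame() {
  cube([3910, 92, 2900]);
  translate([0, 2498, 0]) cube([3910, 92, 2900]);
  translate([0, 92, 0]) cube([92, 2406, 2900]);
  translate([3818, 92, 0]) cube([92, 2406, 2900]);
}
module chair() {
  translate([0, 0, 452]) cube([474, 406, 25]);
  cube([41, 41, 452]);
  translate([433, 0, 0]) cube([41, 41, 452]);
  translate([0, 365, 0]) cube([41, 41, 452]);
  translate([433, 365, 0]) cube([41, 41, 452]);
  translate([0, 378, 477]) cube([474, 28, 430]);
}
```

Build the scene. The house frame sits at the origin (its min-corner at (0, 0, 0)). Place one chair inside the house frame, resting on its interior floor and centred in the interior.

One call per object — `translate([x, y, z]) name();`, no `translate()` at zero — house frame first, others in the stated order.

house_frame();
translate([1718, 1092, 0]) chair();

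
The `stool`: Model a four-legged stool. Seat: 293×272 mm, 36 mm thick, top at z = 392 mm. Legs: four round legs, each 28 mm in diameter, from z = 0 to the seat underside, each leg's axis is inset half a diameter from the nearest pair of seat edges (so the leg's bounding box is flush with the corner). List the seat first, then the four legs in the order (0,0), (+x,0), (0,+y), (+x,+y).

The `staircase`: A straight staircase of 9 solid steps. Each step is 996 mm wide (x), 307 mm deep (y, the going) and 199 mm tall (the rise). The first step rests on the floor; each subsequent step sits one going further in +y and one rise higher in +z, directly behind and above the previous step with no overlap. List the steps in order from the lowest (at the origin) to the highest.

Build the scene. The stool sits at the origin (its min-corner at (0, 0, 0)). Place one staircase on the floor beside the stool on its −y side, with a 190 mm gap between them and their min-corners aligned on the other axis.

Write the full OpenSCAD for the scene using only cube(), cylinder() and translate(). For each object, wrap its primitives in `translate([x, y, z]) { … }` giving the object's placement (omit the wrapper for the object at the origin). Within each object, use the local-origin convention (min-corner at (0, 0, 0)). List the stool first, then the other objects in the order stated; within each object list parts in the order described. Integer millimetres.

translate([0, 0, 356]) cube([293, 272, 36]);
translate([14, 14, 0]) cylinder(h = 356, r = 14);
translate([279, 14, 0]) cylinder(h = 356, r = 14);
translate([14, 258, 0]) cylinder(h = 356, r = 14);
translate([279, 258, 0]) cylinder(h = 356, r = 14);
translate([0, -2953, 0]) {
  cube([996, 307, 199]);
  translate([0, 307, 199]) cube([996, 307, 199]);
  translate([0, 614, 398]) cube([996, 307, 199]);
  translate([0, 921, 597]) cube([996, 307, 199]);
  translate([0, 1228, 796]) cube([996, 307, 199]);
  translate([0, 1535, 995]) cube([996, 307, 199]);
  translate([0, 1842, 1194]) cube([996, 307, 199]);
  translate([0, 2149, 1393]) cube([996, 307, 199]);
  translate([0, 2456, 1592]) cube([996, 307, 199]);
}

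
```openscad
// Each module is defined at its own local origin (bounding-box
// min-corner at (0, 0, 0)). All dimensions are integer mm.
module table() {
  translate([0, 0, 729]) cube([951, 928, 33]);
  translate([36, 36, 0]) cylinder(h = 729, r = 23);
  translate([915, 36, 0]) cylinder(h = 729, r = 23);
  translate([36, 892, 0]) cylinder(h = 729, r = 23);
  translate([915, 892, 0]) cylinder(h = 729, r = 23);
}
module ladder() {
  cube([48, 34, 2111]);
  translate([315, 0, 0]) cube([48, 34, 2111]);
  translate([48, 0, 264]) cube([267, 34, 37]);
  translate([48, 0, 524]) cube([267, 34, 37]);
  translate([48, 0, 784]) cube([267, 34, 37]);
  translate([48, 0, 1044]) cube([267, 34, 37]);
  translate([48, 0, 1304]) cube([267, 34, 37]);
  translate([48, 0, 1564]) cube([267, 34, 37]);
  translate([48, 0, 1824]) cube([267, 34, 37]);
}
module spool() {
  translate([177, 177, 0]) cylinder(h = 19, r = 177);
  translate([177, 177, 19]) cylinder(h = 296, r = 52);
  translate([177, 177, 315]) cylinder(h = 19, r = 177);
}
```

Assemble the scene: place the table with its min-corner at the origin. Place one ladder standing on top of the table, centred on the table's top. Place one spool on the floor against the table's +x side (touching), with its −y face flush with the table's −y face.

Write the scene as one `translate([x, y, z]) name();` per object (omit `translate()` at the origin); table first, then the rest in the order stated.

table();
translate([294, 447, 762]) ladder();
translate([951, 0, 0]) spool();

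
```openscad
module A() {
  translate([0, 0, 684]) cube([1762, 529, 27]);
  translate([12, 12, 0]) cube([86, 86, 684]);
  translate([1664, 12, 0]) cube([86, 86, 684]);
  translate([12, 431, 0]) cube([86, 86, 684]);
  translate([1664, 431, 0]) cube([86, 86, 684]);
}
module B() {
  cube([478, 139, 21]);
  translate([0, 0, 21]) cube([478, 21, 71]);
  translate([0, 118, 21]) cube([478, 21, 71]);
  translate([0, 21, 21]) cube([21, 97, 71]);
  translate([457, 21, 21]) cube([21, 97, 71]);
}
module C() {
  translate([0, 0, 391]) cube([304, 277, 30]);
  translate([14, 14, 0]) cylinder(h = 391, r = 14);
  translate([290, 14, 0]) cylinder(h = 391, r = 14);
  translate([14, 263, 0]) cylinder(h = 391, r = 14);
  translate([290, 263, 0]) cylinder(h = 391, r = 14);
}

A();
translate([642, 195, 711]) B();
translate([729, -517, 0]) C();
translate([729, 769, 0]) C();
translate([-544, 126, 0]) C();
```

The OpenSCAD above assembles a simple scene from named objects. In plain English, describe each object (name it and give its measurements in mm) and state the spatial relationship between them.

A is a rectangular dining table. The top is 1762×529×27 mm with its upper surface at z = 711 mm. It stands on four 86×86 mm square legs, each inset 12 mm from the nearest pair of top edges, running from the floor to the underside of the top.

B is an open storage box with external size 478×139×92 mm and wall thickness 21 mm (the base is also 21 mm thick). The base covers the whole footprint; the four walls stand on the base, with the y-facing walls full-width and the x-facing walls fitting between their inner faces.

C is a simple wooden stool: a rectangular seat 304 mm (x) by 277 mm (y), 30 mm thick, top face at z = 421 mm, on four round legs, each 28 mm in diameter. The legs rest on z = 0, each leg's axis is inset half a diameter from the nearest pair of seat edges (so the leg's bounding box is flush with the corner).

The open box is on top of the table, centred. Three stools sit around the table at the −y, +y, −x sides.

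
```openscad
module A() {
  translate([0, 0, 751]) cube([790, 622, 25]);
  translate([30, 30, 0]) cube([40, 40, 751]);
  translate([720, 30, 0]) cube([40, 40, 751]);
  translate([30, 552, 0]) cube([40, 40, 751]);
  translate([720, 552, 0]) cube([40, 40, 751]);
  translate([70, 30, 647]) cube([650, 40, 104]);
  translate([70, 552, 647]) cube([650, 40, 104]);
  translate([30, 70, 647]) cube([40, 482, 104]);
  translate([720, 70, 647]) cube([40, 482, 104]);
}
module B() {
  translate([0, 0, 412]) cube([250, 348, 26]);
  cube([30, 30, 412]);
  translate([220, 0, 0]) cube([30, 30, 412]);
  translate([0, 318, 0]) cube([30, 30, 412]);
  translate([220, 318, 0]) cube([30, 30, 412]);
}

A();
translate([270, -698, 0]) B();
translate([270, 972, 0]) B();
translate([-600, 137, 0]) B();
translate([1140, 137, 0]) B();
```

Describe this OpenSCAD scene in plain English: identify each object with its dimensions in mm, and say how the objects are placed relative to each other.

A is a table: top 790 mm (x) × 622 mm (y), 25 mm thick, upper face at z = 776 mm, on four 40×40 mm square legs, each inset 30 mm from the nearest pair of top edges, running from z = 0 to the bottom of the top. Four apron rails, 40 mm thick and 104 mm tall, run between adjacent legs with their top edges flush with the underside of the top and their outer faces flush with the legs' outer faces.

B is a four-legged stool. The seat is 250×348 mm, 26 mm thick, top at z = 438 mm. It stands on four square legs, each 30×30 mm in cross-section, from z = 0 to the seat underside, each flush with a corner of the seat.

Four stools sit around the table at the −y, +y, −x, +x sides.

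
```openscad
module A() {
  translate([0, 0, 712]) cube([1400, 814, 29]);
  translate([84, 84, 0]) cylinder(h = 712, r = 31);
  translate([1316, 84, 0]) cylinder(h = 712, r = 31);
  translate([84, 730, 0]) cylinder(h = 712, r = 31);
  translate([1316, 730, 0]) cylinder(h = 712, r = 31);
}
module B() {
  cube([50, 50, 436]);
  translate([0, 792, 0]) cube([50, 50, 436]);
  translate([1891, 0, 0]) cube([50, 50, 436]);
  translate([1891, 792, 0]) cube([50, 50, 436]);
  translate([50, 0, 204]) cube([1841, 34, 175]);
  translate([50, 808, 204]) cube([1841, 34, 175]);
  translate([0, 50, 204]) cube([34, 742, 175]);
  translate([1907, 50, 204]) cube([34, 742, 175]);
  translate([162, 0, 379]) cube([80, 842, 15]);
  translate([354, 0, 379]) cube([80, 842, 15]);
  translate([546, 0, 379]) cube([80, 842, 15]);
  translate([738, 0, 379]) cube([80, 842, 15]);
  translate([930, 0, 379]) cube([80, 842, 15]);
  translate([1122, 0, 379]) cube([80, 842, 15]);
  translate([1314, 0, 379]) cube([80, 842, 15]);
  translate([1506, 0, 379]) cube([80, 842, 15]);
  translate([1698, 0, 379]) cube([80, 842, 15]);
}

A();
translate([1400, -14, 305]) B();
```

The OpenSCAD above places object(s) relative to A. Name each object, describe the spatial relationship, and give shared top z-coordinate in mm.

A is a table. B is a bed frame. The bed frame is beside the table with their tops flush at z = 741. The shared top z-coordinate is 741 mm.

Both tops at z = 741 mm.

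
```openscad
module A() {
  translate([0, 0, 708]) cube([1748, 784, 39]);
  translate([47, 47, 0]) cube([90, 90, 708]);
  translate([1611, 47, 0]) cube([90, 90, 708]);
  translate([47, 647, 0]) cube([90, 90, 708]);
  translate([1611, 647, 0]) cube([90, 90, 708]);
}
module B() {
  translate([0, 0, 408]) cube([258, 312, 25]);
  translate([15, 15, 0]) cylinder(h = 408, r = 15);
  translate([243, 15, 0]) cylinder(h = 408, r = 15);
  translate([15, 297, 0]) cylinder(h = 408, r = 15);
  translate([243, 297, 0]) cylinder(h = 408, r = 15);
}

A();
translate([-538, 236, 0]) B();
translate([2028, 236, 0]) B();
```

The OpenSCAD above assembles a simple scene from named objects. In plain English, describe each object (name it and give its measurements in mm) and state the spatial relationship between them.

A is a table with a 1748×784 mm rectangular top, 39 mm thick, top surface at z = 747 mm, supported by four 90×90 mm square legs, each inset 47 mm from the nearest pair of top edges, running from the floor.

B is a simple wooden stool: a rectangular seat 258 mm (x) by 312 mm (y), 25 mm thick, top face at z = 433 mm, on four round legs, each 30 mm in diameter. The legs rest on z = 0, each leg's axis is inset half a diameter from the nearest pair of seat edges (so the leg's bounding box is flush with the corner).

Two stools sit around the table at the −x, +x sides.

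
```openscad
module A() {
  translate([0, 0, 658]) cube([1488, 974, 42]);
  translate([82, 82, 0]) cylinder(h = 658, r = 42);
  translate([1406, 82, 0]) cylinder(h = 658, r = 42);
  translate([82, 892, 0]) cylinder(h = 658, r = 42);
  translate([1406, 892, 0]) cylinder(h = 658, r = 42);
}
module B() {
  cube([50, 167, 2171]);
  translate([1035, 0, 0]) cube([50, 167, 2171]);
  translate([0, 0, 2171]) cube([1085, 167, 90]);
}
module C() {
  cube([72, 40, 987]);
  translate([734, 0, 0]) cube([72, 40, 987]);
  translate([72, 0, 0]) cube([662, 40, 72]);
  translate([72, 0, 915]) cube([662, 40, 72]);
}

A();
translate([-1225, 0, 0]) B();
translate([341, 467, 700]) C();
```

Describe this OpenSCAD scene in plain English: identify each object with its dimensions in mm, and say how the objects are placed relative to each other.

A is a table with a 1488×974 mm rectangular top, 42 mm thick, top surface at z = 700 mm, supported by four round legs of 84 mm diameter, each leg's bounding box inset 40 mm from the nearest pair of top edges, running from the floor.

B is a door frame. The clear opening is 985 mm wide and 2171 mm high. Two 50 mm wide jambs, 167 mm deep, stand either side of the opening from the floor to the top of the opening. A 90 mm thick head sits across the top of both jambs, spanning the full outside width of the frame.

C is a picture frame with a 662×843 mm rectangular opening (x by z) and a uniform 72 mm border on every side. Frame depth is 40 mm along y. It is built from two vertical stiles running the full outside height and two horizontal rails spanning the gap between the stiles.

The door frame is on the floor beside the table on its −x side. The picture frame is on top of the table, centred.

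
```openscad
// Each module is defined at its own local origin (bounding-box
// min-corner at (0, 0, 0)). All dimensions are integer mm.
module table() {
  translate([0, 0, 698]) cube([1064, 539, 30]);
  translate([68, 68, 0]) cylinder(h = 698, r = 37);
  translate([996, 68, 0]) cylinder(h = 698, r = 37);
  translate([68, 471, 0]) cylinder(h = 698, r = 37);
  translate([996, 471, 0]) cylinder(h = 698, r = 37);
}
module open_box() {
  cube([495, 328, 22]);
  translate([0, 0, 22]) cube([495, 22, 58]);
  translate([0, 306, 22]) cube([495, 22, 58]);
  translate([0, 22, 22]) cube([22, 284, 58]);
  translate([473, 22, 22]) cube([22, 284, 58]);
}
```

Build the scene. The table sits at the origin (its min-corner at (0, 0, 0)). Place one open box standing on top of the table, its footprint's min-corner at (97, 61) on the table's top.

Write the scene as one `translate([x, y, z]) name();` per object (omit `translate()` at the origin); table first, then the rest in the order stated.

table();
translate([97, 61, 728]) open_box();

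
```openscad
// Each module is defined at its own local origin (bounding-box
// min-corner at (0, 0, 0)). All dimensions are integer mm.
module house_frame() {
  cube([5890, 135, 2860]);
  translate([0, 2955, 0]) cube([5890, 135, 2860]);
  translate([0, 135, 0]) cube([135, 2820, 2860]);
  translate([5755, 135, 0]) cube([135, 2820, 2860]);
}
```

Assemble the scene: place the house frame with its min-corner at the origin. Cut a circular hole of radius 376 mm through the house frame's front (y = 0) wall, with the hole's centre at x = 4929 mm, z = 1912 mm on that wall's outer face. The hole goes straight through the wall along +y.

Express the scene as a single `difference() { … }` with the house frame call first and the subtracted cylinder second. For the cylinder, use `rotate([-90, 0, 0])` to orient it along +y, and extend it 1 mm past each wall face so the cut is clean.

difference() {
  house_frame();
  translate([4929, -1, 1912]) rotate([-90, 0, 0]) cylinder(h = 137, r = 376);
}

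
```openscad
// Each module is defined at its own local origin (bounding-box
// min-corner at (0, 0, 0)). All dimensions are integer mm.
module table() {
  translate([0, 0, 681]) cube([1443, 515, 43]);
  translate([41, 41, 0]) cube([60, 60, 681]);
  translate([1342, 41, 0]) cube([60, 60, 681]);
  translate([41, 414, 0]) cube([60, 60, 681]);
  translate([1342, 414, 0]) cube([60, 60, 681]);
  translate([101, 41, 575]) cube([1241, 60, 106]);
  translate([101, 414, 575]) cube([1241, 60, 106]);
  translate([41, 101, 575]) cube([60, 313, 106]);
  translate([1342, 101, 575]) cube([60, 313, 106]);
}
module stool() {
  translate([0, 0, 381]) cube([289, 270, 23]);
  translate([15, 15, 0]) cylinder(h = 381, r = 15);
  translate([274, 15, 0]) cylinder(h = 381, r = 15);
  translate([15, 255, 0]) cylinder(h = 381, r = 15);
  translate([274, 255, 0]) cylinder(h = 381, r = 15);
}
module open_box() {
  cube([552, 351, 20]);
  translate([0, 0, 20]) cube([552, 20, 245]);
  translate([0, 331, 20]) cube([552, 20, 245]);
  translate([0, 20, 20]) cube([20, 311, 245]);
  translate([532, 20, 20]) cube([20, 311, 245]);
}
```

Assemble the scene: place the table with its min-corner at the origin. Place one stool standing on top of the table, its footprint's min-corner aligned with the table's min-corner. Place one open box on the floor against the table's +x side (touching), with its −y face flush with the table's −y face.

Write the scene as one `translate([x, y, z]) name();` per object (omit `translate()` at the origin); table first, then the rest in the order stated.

table();
translate([0, 0, 724]) stool();
translate([1443, 0, 0]) open_box();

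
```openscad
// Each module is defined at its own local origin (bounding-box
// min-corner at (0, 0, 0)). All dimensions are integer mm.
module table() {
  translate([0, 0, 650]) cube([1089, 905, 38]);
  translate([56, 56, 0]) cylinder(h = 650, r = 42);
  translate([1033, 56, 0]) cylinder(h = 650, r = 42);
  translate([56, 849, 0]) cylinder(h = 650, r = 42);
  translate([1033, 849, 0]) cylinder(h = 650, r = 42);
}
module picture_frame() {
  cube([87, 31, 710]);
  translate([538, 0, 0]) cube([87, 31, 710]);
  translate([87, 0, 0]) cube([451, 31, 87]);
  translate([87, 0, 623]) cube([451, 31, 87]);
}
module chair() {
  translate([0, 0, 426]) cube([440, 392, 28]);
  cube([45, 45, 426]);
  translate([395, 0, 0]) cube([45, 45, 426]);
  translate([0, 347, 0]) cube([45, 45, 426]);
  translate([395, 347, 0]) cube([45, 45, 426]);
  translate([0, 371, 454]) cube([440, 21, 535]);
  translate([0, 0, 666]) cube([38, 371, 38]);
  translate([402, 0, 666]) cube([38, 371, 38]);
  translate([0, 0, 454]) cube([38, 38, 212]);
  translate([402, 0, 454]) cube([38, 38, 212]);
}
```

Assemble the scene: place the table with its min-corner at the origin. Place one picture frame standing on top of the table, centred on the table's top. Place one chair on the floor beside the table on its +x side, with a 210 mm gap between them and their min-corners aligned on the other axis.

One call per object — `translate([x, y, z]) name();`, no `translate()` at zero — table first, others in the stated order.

table();
translate([232, 437, 688]) picture_frame();
translate([1299, 0, 0]) chair();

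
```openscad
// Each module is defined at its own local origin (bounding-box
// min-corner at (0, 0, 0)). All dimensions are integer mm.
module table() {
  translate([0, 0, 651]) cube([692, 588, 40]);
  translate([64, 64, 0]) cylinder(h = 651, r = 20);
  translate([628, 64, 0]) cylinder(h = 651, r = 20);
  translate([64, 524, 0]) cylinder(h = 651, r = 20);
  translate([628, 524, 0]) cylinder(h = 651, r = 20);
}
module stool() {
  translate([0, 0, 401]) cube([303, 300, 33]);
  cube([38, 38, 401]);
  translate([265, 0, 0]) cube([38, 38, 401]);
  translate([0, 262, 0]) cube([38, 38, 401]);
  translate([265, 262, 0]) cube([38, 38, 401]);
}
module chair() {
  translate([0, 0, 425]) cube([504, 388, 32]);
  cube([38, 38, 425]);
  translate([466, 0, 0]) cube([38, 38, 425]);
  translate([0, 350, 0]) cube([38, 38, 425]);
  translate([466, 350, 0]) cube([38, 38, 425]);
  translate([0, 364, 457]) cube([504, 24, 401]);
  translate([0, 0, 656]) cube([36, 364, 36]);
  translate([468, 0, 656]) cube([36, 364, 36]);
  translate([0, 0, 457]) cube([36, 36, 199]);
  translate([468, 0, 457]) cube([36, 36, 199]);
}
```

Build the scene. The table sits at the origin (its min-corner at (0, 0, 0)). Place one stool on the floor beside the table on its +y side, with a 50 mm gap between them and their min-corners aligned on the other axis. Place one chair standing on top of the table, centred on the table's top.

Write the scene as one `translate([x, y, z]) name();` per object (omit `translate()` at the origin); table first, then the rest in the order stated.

table();
translate([0, 638, 0]) stool();
translate([94, 100, 691]) chair();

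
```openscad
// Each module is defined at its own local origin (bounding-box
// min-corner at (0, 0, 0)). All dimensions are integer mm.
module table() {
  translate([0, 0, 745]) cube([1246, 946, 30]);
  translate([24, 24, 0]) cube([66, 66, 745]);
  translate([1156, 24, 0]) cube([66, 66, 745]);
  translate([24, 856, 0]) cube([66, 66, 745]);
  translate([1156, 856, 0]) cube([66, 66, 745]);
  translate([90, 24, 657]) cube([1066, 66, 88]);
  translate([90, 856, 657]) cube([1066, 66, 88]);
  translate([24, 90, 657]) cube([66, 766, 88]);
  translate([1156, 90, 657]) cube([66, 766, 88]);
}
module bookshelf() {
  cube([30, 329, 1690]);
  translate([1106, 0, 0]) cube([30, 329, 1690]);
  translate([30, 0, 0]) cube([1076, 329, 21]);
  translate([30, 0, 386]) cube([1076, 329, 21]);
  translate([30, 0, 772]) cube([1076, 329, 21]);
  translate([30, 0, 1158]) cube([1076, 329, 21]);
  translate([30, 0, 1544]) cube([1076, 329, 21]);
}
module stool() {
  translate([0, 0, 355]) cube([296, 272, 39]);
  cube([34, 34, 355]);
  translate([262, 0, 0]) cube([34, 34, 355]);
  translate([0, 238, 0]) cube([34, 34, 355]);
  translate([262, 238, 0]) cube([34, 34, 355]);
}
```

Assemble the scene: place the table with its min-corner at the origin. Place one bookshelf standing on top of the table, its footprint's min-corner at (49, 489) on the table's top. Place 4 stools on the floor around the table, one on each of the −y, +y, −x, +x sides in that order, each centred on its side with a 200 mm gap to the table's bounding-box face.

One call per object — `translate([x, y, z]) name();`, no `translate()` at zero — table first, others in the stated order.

table();
translate([49, 489, 775]) bookshelf();
translate([475, -472, 0]) stool();
translate([475, 1146, 0]) stool();
translate([-496, 337, 0]) stool();
translate([1446, 337, 0]) stool();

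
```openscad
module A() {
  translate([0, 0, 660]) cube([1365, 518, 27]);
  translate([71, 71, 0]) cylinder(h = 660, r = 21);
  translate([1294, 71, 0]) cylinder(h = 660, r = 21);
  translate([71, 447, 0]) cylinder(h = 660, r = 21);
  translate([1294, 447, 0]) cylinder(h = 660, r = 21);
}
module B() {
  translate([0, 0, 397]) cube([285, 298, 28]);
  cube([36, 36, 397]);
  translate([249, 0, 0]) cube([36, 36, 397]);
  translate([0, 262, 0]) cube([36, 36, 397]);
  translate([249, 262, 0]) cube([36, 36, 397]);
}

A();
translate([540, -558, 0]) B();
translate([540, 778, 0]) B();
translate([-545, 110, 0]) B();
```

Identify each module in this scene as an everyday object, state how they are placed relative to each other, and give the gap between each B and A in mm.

A is a table. B is a stool. Three stools sit around the table at the −y, +y, −x sides. The gap between each stool and the table is 260 mm.

Each stool's nearest face is 260 mm from the table's bounding box.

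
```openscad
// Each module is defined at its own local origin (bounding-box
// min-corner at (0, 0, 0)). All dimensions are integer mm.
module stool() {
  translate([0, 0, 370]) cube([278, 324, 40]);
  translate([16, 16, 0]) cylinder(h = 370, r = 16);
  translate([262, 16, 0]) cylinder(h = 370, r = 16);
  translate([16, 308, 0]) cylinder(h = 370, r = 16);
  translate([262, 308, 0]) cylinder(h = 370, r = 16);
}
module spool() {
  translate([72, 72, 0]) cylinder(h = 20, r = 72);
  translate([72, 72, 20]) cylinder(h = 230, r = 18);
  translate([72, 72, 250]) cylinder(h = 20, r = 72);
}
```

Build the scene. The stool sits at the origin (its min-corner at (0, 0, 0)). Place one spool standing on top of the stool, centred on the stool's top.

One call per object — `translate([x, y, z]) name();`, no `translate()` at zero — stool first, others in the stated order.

stool();
translate([67, 90, 410]) spool();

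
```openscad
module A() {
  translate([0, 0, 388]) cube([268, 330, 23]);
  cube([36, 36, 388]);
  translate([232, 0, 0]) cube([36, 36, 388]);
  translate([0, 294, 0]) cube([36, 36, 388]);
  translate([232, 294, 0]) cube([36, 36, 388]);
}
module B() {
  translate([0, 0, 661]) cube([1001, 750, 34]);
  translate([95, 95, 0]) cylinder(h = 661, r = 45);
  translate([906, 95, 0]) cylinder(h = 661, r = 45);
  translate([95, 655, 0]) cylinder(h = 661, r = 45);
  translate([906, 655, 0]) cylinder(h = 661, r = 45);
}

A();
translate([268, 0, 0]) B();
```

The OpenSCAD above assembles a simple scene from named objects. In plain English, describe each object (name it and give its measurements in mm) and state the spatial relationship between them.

A is a simple wooden stool: a rectangular seat 268 mm (x) by 330 mm (y), 23 mm thick, top face at z = 411 mm, on four square legs, each 36×36 mm in cross-section. The legs rest on z = 0, each flush with a corner of the seat.

B is a table: top 1001 mm (x) × 750 mm (y), 34 mm thick, upper face at z = 695 mm, on four round legs of 90 mm diameter, each leg's bounding box inset 50 mm from the nearest pair of top edges, running from z = 0 to the bottom of the top.

The table is against the stool's +x side, with their −y faces flush.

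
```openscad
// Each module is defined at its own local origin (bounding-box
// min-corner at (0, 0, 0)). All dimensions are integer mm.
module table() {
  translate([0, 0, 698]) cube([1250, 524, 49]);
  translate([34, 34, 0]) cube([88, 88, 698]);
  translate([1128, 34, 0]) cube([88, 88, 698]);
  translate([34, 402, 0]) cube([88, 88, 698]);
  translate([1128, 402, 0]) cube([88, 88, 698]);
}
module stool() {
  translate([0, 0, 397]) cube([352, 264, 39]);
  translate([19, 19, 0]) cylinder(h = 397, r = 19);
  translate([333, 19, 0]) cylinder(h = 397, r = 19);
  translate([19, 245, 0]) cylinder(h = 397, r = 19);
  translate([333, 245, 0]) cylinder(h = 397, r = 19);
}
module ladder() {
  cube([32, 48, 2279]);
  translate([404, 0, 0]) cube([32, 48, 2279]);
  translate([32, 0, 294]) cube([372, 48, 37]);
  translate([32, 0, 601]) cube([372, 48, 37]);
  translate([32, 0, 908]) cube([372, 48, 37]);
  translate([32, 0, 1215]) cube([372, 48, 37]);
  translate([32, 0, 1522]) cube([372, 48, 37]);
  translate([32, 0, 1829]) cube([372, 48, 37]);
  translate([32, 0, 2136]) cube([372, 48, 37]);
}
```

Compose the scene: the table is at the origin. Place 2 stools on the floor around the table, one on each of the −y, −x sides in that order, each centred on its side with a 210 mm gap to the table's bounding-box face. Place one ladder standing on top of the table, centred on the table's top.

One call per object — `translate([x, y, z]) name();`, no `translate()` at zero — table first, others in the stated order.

table();
translate([449, -474, 0]) stool();
translate([-562, 130, 0]) stool();
translate([407, 238, 747]) ladder();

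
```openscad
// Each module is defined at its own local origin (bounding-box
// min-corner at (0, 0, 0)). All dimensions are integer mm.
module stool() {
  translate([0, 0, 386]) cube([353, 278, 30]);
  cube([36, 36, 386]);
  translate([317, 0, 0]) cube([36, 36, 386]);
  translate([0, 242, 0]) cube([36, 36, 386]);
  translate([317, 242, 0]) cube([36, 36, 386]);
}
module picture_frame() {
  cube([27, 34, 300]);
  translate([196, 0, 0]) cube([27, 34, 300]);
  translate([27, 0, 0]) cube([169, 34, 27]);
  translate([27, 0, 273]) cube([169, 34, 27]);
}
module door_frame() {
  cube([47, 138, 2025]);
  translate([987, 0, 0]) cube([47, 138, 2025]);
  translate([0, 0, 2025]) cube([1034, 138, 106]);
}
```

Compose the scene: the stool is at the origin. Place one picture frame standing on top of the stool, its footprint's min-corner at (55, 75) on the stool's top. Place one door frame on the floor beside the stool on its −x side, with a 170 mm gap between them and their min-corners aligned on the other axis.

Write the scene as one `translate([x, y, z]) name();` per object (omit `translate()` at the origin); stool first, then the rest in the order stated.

stool();
translate([55, 75, 416]) picture_frame();
translate([-1204, 0, 0]) door_frame();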